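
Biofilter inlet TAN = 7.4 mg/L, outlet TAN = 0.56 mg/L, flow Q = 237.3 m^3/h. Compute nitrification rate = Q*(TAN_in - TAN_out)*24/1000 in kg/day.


Concentration drop: TAN_in - TAN_out = 7.4 - 0.56 = 6.84 mg/L
Hourly TAN removed = Q * dTAN = 237.3 m^3/h * 6.84 mg/L = 1623.132 g/h  (m^3/h * mg/L = g/h)
Daily TAN removed = 1623.132 * 24 = 38955.168 g/day
Convert to kg/day: 38955.168 / 1000 = 38.955168 kg/day

38.955168 kg/day


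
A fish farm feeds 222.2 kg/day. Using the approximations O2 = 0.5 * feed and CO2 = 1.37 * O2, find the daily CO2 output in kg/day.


O2 = 222.2 * 0.5 = 111.1
CO2 = 111.1 * 1.37 = 152.207

152.207 kg/day


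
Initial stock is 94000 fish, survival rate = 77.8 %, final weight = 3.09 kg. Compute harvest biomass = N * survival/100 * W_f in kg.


Survivors = 94000 * 77.8/100 = 73132 fish
Harvest biomass = survivors * W_f = 73132 * 3.09 = 225977.88 kg

225977.88 kg


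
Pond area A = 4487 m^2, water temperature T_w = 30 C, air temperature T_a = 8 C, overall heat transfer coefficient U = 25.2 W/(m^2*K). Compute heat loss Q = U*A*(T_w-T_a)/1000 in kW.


Temperature difference dT = 30 - 8 = 22 K
Heat loss (W) = U * A * dT = 25.2 * 4487 * 22 = 2487592.8 W
Convert to kW: 2487592.8 / 1000 = 2487.5928 kW

2487.5928 kW


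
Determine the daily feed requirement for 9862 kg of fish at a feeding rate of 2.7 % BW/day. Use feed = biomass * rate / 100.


Feeding rate fraction = 2.7% / 100 = 0.027
Daily feed = 9862 kg * 0.027 = 266.274 kg/day

266.274 kg/day


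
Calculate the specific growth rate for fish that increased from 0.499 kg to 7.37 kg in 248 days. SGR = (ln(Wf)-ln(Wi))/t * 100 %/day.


ln(W_f) = ln(7.37) = 1.9974177
ln(W_i) = ln(0.499) = -0.69514918
ln(W_f) - ln(W_i) = 1.9974177 - -0.69514918 = 2.6925669
SGR = 2.6925669 / 248 * 100 = 1.08571 %/day

1.08571 %/day


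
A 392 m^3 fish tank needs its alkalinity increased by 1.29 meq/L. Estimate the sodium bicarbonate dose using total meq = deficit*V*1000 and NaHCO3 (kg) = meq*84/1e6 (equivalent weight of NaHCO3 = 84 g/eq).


Tank volume in L = 392 m^3 * 1000 = 392000 L
Total meq required = 1.29 meq/L * 392000 L = 505680 meq
NaHCO3 mass = 505680 meq * 84 mg/meq / 1e6 = 42.4771 kg

42.4771 kg


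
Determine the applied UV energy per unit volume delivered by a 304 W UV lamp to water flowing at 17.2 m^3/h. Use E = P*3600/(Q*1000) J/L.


Energy delivered per hour = 304 W * 3600 s = 1094400 J/h
Volume treated per hour = 17.2 m^3/h * 1000 = 17200 L/h
dose = 1094400 / 17200 = 63.6279 J/L

63.6279 J/L


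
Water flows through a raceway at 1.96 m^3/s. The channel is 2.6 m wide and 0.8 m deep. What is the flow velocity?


Cross-sectional area = W * d = 2.6 * 0.8 = 2.08 m^2
Velocity = Q / A = 1.96 / 2.08 = 0.942308 m/s

0.942308 m/s


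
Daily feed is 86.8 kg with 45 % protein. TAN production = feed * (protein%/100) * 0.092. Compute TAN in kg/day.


Protein in feed = 86.8 * 45/100 = 39.06 kg/day
TAN = protein * 0.092 = 39.06 * 0.092 = 3.59352 kg/day

3.59352 kg/day


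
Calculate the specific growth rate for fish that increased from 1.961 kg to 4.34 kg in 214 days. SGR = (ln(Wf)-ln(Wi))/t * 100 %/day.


ln(W_f) = ln(4.34) = 1.4678743
ln(W_i) = ln(1.961) = 0.67345455
ln(W_f) - ln(W_i) = 1.4678743 - 0.67345455 = 0.79441975
SGR = 0.79441975 / 214 * 100 = 0.371224 %/day

0.371224 %/day


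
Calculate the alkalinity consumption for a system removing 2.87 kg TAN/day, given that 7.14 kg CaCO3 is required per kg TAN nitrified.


Alkalinity factor: 7.14 kg CaCO3 consumed per kg TAN nitrified
alk = 2.87 kg TAN * 7.14 = 20.4918 kg CaCO3/day

20.4918 kg CaCO3/day


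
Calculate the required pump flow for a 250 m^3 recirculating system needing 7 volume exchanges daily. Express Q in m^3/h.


Daily recirculation volume = 250 m^3 * 7 = 1750 m^3/day
Flow rate Q = daily volume / 24 h = 1750 / 24 = 72.9167 m^3/h

72.9167 m^3/h


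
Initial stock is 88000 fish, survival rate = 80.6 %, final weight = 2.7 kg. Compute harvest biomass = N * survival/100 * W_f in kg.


Survivors = 88000 * 80.6/100 = 70928 fish
Harvest biomass = survivors * W_f = 70928 * 2.7 = 191505.6 kg

191505.6 kg


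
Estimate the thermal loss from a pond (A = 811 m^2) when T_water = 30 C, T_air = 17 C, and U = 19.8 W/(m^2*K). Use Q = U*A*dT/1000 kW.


Temperature difference dT = 30 - 17 = 13 K
Heat loss (W) = U * A * dT = 19.8 * 811 * 13 = 208751.4 W
Convert to kW: 208751.4 / 1000 = 208.7514 kW

208.7514 kW


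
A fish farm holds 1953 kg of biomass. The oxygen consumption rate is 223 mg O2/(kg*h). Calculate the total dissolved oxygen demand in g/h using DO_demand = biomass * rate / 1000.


Total O2 consumption (mg/h) = 1953 kg * 223 mg/(kg*h) = 435519 mg/h
Convert to g/h: 435519 / 1000 = 435.519 g/h

435.519 g/h


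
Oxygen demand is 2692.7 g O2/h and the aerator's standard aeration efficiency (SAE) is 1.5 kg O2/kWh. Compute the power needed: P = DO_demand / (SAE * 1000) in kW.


SAE in g O2/kWh = 1.5 * 1000 = 1500 g/kWh
P = DO_demand / SAE_g = 2692.7 / 1500 = 1.79513 kW

1.79513 kW


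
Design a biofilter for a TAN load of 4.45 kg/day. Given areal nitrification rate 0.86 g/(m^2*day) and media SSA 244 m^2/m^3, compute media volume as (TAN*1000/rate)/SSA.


A = 4.45*1000 / 0.86 = 5174.4186 m^2
V = 5174.4186 / 244 = 21.2066

21.2066 m^3


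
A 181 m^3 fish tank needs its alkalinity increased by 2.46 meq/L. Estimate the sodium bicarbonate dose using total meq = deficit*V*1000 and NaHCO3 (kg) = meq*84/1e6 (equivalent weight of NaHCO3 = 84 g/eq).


Tank volume in L = 181 m^3 * 1000 = 181000 L
Total meq required = 2.46 meq/L * 181000 L = 445260 meq
NaHCO3 mass = 445260 meq * 84 mg/meq / 1e6 = 37.4018 kg

37.4018 kg


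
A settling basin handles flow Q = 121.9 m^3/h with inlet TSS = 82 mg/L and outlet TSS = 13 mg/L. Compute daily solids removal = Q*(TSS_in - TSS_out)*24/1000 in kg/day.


Concentration drop: TSS_in - TSS_out = 82 - 13 = 69 mg/L
Hourly solids removed = Q * dTSS = 121.9 m^3/h * 69 mg/L = 8411.1 g/h  (m^3/h * mg/L = g/h)
Daily solids removed = 8411.1 * 24 = 201866.4 g/day
Convert g to kg: 201866.4 / 1000 = 201.8664 kg/day

201.8664 kg/day


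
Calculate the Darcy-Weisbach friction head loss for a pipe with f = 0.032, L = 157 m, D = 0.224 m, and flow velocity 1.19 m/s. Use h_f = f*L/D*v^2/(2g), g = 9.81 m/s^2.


v^2 = 1.19^2 = 1.4161 m^2/s^2
L/D = 157/0.224 = 700.89286
h_f = f*(L/D)*v^2/(2g) = 0.032 * 700.89286 * 1.4161 / 19.62 = 1.61881 m

1.61881 m


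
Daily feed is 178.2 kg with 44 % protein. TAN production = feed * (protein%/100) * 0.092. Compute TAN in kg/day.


Protein in feed = 178.2 * 44/100 = 78.408 kg/day
TAN = protein * 0.092 = 78.408 * 0.092 = 7.213536 kg/day

7.213536 kg/day


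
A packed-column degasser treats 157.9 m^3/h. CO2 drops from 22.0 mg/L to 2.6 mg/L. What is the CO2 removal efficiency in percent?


CO2_out / CO2_in = 2.6 / 22.0 = 0.11818182
Fraction remaining = 0.11818182
efficiency = (1 - 0.11818182) * 100 = 88.1818 %

88.1818 %


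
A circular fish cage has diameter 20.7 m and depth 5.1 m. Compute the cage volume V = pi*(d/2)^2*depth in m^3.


r = d/2 = 20.7/2 = 10.35 m
Base area = pi*r^2 = pi*10.35^2 = 336.53526 m^2
Volume = 336.53526 * 5.1 = 1716.33 m^3

1716.33 m^3


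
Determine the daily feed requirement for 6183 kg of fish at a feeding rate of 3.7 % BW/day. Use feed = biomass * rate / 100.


Feeding rate fraction = 3.7% / 100 = 0.037
Daily feed = 6183 kg * 0.037 = 228.771 kg/day

228.771 kg/day


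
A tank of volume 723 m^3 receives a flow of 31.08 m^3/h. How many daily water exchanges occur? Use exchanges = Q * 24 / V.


Daily flow volume = 31.08 m^3/h * 24 h = 745.92 m^3/day
Exchanges = daily flow / tank volume = 745.92 / 723 = 1.0317 exchanges/day

1.0317 exchanges/day


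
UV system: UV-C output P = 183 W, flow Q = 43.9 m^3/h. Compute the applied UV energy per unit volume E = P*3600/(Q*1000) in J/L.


Energy delivered per hour = 183 W * 3600 s = 658800 J/h
Volume treated per hour = 43.9 m^3/h * 1000 = 43900 L/h
dose = 658800 / 43900 = 15.0068 J/L

15.0068 J/L


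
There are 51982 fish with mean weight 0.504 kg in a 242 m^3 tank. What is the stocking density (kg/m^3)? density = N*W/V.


Total biomass = 51982 fish * 0.504 kg = 26198.928 kg
Density = total biomass / volume = 26198.928 / 242 = 108.26 kg/m^3

108.26 kg/m^3


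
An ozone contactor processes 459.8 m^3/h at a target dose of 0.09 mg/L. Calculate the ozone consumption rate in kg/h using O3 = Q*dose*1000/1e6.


O3 demand (mg/h) = Q * dose * 1000 = 459.8 * 0.09 * 1000 = 41382 mg/h
Convert mg to kg: 41382 / 1e6 = 0.041382 kg/h

0.041382 kg/h


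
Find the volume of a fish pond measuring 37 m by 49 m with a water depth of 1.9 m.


Base area = L * W = 37 * 49 = 1813 m^2
Volume = area * depth = 1813 * 1.9 = 3444.7 m^3

3444.7 m^3


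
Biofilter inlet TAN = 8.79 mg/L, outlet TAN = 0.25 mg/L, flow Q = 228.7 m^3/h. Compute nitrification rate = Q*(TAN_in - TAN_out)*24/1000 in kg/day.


Concentration drop: TAN_in - TAN_out = 8.79 - 0.25 = 8.54 mg/L
Hourly TAN removed = Q * dTAN = 228.7 m^3/h * 8.54 mg/L = 1953.098 g/h  (m^3/h * mg/L = g/h)
Daily TAN removed = 1953.098 * 24 = 46874.352 g/day
Convert to kg/day: 46874.352 / 1000 = 46.874352 kg/day

46.874352 kg/day


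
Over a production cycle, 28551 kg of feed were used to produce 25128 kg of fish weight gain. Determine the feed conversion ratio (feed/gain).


FCR = feed consumed / weight gained
FCR = 28551 kg / 25128 kg = 1.13622

1.13622


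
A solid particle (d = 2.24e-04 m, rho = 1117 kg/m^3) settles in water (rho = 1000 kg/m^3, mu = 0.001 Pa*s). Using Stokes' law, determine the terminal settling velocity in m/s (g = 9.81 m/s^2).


Density difference: rho_p - rho_f = 1117 - 1000 = 117 kg/m^3
d^2 = (2.24e-04)^2 = 5.0176e-08 m^2
Numerator = (rho_p - rho_f) * g * d^2 = 117 * 9.81 * 5.0176e-08 = 5.7590508e-05
Denominator = 18 * mu = 18 * 0.001 = 0.018
v_s = 5.7590508e-05 / 0.018 = 0.00319947 m/s
Check: Re = rho_f * v_s * d / mu = 1000 * 0.00319947 * 2.24e-04 / 0.001 = 0.717 < 1, so Stokes' law applies.

0.00319947 m/s


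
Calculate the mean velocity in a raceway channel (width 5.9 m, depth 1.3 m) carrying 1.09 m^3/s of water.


Cross-sectional area = W * d = 5.9 * 1.3 = 7.67 m^2
Velocity = Q / A = 1.09 / 7.67 = 0.142112 m/s

0.142112 m/s


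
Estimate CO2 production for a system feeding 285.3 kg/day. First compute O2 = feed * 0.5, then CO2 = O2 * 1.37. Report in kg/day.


O2 = 285.3 * 0.5 = 142.65
CO2 = 142.65 * 1.37 = 195.4305

195.4305 kg/day


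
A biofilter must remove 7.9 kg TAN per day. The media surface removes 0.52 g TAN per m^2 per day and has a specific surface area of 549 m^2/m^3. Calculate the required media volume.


A = 7.9*1000 / 0.52 = 15192.308 m^2
V = 15192.308 / 549 = 27.6727

27.6727 m^3


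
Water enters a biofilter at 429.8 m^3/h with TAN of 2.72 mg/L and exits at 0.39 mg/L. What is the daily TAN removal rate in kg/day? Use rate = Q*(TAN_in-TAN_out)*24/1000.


Concentration drop: TAN_in - TAN_out = 2.72 - 0.39 = 2.33 mg/L
Hourly TAN removed = Q * dTAN = 429.8 m^3/h * 2.33 mg/L = 1001.434 g/h  (m^3/h * mg/L = g/h)
Daily TAN removed = 1001.434 * 24 = 24034.416 g/day
Convert to kg/day: 24034.416 / 1000 = 24.034416 kg/day

24.034416 kg/day


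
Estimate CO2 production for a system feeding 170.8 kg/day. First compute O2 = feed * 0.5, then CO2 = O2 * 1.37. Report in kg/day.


O2 = 170.8 * 0.5 = 85.4
CO2 = 85.4 * 1.37 = 116.998

116.998 kg/day


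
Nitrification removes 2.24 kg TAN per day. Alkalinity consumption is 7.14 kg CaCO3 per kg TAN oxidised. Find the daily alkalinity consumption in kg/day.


Alkalinity factor: 7.14 kg CaCO3 consumed per kg TAN nitrified
alk = 2.24 kg TAN * 7.14 = 15.9936 kg CaCO3/day

15.9936 kg CaCO3/day


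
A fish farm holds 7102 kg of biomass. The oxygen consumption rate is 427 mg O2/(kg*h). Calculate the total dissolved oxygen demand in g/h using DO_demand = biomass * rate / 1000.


Total O2 consumption (mg/h) = 7102 kg * 427 mg/(kg*h) = 3032554 mg/h
Convert to g/h: 3032554 / 1000 = 3032.554 g/h

3032.554 g/h


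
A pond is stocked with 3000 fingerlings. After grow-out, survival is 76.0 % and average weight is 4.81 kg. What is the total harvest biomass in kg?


Survivors = 3000 * 76.0/100 = 2280 fish
Harvest biomass = survivors * W_f = 2280 * 4.81 = 10966.8 kg

10966.8 kg


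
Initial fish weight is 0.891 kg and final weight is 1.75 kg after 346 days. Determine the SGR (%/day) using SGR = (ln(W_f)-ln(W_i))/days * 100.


ln(W_f) = ln(1.75) = 0.55961579
ln(W_i) = ln(0.891) = -0.11541085
ln(W_f) - ln(W_i) = 0.55961579 - -0.11541085 = 0.67502664
SGR = 0.67502664 / 346 * 100 = 0.195094 %/day

0.195094 %/day


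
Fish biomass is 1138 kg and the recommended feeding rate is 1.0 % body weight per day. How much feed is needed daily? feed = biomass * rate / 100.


Feeding rate fraction = 1.0% / 100 = 0.01
Daily feed = 1138 kg * 0.01 = 11.38 kg/day

11.38 kg/day


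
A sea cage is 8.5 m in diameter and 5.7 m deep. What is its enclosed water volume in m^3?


r = d/2 = 8.5/2 = 4.25 m
Base area = pi*r^2 = pi*4.25^2 = 56.745017 m^2
Volume = 56.745017 * 5.7 = 323.447 m^3

323.447 m^3


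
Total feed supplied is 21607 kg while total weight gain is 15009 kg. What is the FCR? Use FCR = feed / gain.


FCR = feed consumed / weight gained
FCR = 21607 kg / 15009 kg = 1.4396

1.4396


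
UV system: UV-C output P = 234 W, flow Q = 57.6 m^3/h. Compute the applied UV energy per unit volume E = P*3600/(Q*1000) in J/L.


Energy delivered per hour = 234 W * 3600 s = 842400 J/h
Volume treated per hour = 57.6 m^3/h * 1000 = 57600 L/h
dose = 842400 / 57600 = 14.625 J/L

14.625 J/L


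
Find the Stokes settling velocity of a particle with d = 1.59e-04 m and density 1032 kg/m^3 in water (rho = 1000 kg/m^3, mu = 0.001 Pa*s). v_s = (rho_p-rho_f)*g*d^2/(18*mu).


Density difference: rho_p - rho_f = 1032 - 1000 = 32 kg/m^3
d^2 = (1.59e-04)^2 = 2.5281e-08 m^2
Numerator = (rho_p - rho_f) * g * d^2 = 32 * 9.81 * 2.5281e-08 = 7.9362115e-06
Denominator = 18 * mu = 18 * 0.001 = 0.018
v_s = 7.9362115e-06 / 0.018 = 4.40901e-04 m/s
Check: Re = rho_f * v_s * d / mu = 1000 * 4.40901e-04 * 1.59e-04 / 0.001 = 0.0701 < 1, so Stokes' law applies.

4.40901e-04 m/s


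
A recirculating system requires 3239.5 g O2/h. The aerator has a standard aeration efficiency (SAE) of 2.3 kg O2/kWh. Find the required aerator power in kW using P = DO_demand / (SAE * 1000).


SAE in g O2/kWh = 2.3 * 1000 = 2300 g/kWh
P = DO_demand / SAE_g = 3239.5 / 2300 = 1.40848 kW

1.40848 kW


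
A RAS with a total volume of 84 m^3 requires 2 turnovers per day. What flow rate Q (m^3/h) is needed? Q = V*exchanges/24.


Daily recirculation volume = 84 m^3 * 2 = 168 m^3/day
Flow rate Q = daily volume / 24 h = 168 / 24 = 7 m^3/h

7 m^3/h


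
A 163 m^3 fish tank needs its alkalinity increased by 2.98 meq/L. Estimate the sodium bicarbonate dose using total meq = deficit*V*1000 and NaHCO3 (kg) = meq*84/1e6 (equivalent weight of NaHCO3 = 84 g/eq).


Tank volume in L = 163 m^3 * 1000 = 163000 L
Total meq required = 2.98 meq/L * 163000 L = 485740 meq
NaHCO3 mass = 485740 meq * 84 mg/meq / 1e6 = 40.8022 kg

40.8022 kg


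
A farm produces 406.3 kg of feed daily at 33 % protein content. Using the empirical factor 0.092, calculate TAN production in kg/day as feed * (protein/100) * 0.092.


Protein in feed = 406.3 * 33/100 = 134.079 kg/day
TAN = protein * 0.092 = 134.079 * 0.092 = 12.335268 kg/day

12.335268 kg/day


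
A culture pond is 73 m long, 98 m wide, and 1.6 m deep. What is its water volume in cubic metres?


Base area = L * W = 73 * 98 = 7154 m^2
Volume = area * depth = 7154 * 1.6 = 11446.4 m^3

11446.4 m^3


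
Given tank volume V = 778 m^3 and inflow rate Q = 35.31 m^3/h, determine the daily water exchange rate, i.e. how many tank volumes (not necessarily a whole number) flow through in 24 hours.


Daily flow volume = 35.31 m^3/h * 24 h = 847.44 m^3/day
Exchanges = daily flow / tank volume = 847.44 / 778 = 1.08925 exchanges/day

1.08925 exchanges/day


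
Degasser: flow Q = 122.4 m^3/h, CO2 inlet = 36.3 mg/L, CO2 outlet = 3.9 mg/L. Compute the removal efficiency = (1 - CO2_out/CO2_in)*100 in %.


CO2_out / CO2_in = 3.9 / 36.3 = 0.10743802
Fraction remaining = 0.10743802
efficiency = (1 - 0.10743802) * 100 = 89.2562 %

89.2562 %


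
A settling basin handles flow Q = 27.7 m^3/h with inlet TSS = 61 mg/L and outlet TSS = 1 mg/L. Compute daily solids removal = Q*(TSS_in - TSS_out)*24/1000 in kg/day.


Concentration drop: TSS_in - TSS_out = 61 - 1 = 60 mg/L
Hourly solids removed = Q * dTSS = 27.7 m^3/h * 60 mg/L = 1662 g/h  (m^3/h * mg/L = g/h)
Daily solids removed = 1662 * 24 = 39888 g/day
Convert g to kg: 39888 / 1000 = 39.888 kg/day

39.888 kg/day


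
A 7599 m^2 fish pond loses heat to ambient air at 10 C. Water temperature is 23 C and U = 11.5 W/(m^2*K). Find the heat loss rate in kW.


Temperature difference dT = 23 - 10 = 13 K
Heat loss (W) = U * A * dT = 11.5 * 7599 * 13 = 1136050.5 W
Convert to kW: 1136050.5 / 1000 = 1136.0505 kW

1136.0505 kW


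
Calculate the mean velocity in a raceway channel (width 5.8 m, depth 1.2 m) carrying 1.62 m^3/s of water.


Cross-sectional area = W * d = 5.8 * 1.2 = 6.96 m^2
Velocity = Q / A = 1.62 / 6.96 = 0.232759 m/s

0.232759 m/s


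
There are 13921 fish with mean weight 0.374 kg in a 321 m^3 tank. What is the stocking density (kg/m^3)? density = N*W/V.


Total biomass = 13921 fish * 0.374 kg = 5206.454 kg
Density = total biomass / volume = 5206.454 / 321 = 16.2195 kg/m^3

16.2195 kg/m^3


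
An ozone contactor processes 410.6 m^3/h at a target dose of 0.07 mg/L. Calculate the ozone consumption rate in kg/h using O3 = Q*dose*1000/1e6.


O3 demand (mg/h) = Q * dose * 1000 = 410.6 * 0.07 * 1000 = 28742 mg/h
Convert mg to kg: 28742 / 1e6 = 0.028742 kg/h

0.028742 kg/h


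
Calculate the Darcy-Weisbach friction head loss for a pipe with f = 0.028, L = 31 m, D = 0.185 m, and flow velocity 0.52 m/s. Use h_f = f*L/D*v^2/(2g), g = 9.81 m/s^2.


v^2 = 0.52^2 = 0.2704 m^2/s^2
L/D = 31/0.185 = 167.56757
h_f = f*(L/D)*v^2/(2g) = 0.028 * 167.56757 * 0.2704 / 19.62 = 0.064663 m

0.064663 m


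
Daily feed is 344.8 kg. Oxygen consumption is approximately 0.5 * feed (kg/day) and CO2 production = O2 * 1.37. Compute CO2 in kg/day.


O2 = 344.8 * 0.5 = 172.4
CO2 = 172.4 * 1.37 = 236.188

236.188 kg/day


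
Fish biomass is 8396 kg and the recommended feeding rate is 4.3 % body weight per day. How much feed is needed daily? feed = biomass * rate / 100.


Feeding rate fraction = 4.3% / 100 = 0.043
Daily feed = 8396 kg * 0.043 = 361.028 kg/day

361.028 kg/day


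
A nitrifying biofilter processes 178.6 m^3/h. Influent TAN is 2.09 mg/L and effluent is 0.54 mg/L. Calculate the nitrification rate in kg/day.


Concentration drop: TAN_in - TAN_out = 2.09 - 0.54 = 1.55 mg/L
Hourly TAN removed = Q * dTAN = 178.6 m^3/h * 1.55 mg/L = 276.83 g/h  (m^3/h * mg/L = g/h)
Daily TAN removed = 276.83 * 24 = 6643.92 g/day
Convert to kg/day: 6643.92 / 1000 = 6.64392 kg/day

6.64392 kg/day


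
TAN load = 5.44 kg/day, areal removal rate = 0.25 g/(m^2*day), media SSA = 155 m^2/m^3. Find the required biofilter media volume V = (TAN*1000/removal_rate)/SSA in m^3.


A = 5.44*1000 / 0.25 = 21760 m^2
V = 21760 / 155 = 140.387

140.387 m^3


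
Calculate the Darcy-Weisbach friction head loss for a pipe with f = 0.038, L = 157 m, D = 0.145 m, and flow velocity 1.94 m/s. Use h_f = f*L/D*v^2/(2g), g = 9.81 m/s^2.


v^2 = 1.94^2 = 3.7636 m^2/s^2
L/D = 157/0.145 = 1082.7586
h_f = f*(L/D)*v^2/(2g) = 0.038 * 1082.7586 * 3.7636 / 19.62 = 7.89259 m

7.89259 m


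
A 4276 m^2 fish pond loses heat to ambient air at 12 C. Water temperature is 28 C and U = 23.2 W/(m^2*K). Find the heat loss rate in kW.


Temperature difference dT = 28 - 12 = 16 K
Heat loss (W) = U * A * dT = 23.2 * 4276 * 16 = 1587251.2 W
Convert to kW: 1587251.2 / 1000 = 1587.2512 kW

1587.2512 kW


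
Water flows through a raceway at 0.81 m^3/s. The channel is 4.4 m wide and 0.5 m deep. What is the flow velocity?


Cross-sectional area = W * d = 4.4 * 0.5 = 2.2 m^2
Velocity = Q / A = 0.81 / 2.2 = 0.368182 m/s

0.368182 m/s


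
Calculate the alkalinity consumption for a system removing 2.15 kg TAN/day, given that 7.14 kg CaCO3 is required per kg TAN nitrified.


Alkalinity factor: 7.14 kg CaCO3 consumed per kg TAN nitrified
alk = 2.15 kg TAN * 7.14 = 15.351 kg CaCO3/day

15.351 kg CaCO3/day


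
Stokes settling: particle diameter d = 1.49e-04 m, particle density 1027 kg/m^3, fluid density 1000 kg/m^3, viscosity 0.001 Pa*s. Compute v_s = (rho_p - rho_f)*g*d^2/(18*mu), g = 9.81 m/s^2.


Density difference: rho_p - rho_f = 1027 - 1000 = 27 kg/m^3
d^2 = (1.49e-04)^2 = 2.2201e-08 m^2
Numerator = (rho_p - rho_f) * g * d^2 = 27 * 9.81 * 2.2201e-08 = 5.8803789e-06
Denominator = 18 * mu = 18 * 0.001 = 0.018
v_s = 5.8803789e-06 / 0.018 = 3.26688e-04 m/s
Check: Re = rho_f * v_s * d / mu = 1000 * 3.26688e-04 * 1.49e-04 / 0.001 = 0.0487 < 1, so Stokes' law applies.

3.26688e-04 m/s


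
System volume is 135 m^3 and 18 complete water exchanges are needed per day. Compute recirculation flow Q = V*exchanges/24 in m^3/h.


Daily recirculation volume = 135 m^3 * 18 = 2430 m^3/day
Flow rate Q = daily volume / 24 h = 2430 / 24 = 101.25 m^3/h

101.25 m^3/h


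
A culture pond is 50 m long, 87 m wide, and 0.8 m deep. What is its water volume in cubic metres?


Base area = L * W = 50 * 87 = 4350 m^2
Volume = area * depth = 4350 * 0.8 = 3480 m^3

3480 m^3


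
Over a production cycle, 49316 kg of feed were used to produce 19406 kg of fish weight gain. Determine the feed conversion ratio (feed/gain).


FCR = feed consumed / weight gained
FCR = 49316 kg / 19406 kg = 2.54128

2.54128


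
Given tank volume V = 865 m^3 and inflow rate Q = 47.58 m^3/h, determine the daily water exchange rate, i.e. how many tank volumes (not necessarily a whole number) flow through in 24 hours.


Daily flow volume = 47.58 m^3/h * 24 h = 1141.92 m^3/day
Exchanges = daily flow / tank volume = 1141.92 / 865 = 1.32014 exchanges/day

1.32014 exchanges/day


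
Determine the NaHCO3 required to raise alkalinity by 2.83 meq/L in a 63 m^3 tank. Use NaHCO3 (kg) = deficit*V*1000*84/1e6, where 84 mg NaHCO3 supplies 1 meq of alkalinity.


Tank volume in L = 63 m^3 * 1000 = 63000 L
Total meq required = 2.83 meq/L * 63000 L = 178290 meq
NaHCO3 mass = 178290 meq * 84 mg/meq / 1e6 = 14.9764 kg

14.9764 kg


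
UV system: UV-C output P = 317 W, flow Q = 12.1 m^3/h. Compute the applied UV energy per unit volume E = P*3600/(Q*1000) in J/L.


Energy delivered per hour = 317 W * 3600 s = 1141200 J/h
Volume treated per hour = 12.1 m^3/h * 1000 = 12100 L/h
dose = 1141200 / 12100 = 94.314 J/L

94.314 J/L


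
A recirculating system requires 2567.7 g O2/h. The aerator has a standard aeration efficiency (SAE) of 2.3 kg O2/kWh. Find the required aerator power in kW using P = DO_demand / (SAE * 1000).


SAE in g O2/kWh = 2.3 * 1000 = 2300 g/kWh
P = DO_demand / SAE_g = 2567.7 / 2300 = 1.11639 kW

1.11639 kW


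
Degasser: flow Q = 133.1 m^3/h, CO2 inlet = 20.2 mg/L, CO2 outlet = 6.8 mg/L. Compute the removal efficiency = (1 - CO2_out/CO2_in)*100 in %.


CO2_out / CO2_in = 6.8 / 20.2 = 0.33663366
Fraction remaining = 0.33663366
efficiency = (1 - 0.33663366) * 100 = 66.3366 %

66.3366 %


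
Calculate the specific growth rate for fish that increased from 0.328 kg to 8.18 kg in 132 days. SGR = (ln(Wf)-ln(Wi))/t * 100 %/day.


ln(W_f) = ln(8.18) = 2.1016922
ln(W_i) = ln(0.328) = -1.1147417
ln(W_f) - ln(W_i) = 2.1016922 - -1.1147417 = 3.2164339
SGR = 3.2164339 / 132 * 100 = 2.43669 %/day

2.43669 %/day


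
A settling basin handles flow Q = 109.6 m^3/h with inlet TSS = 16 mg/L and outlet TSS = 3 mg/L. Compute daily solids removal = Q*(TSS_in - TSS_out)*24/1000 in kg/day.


Concentration drop: TSS_in - TSS_out = 16 - 3 = 13 mg/L
Hourly solids removed = Q * dTSS = 109.6 m^3/h * 13 mg/L = 1424.8 g/h  (m^3/h * mg/L = g/h)
Daily solids removed = 1424.8 * 24 = 34195.2 g/day
Convert g to kg: 34195.2 / 1000 = 34.1952 kg/day

34.1952 kg/day


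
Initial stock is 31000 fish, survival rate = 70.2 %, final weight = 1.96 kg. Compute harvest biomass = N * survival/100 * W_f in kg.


Survivors = 31000 * 70.2/100 = 21762 fish
Harvest biomass = survivors * W_f = 21762 * 1.96 = 42653.52 kg

42653.52 kg


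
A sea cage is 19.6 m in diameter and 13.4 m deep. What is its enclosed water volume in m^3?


r = d/2 = 19.6/2 = 9.8 m
Base area = pi*r^2 = pi*9.8^2 = 301.71856 m^2
Volume = 301.71856 * 13.4 = 4043.03 m^3

4043.03 m^3


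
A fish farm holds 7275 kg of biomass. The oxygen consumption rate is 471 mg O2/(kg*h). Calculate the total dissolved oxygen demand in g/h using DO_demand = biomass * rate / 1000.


Total O2 consumption (mg/h) = 7275 kg * 471 mg/(kg*h) = 3426525 mg/h
Convert to g/h: 3426525 / 1000 = 3426.525 g/h

3426.525 g/h


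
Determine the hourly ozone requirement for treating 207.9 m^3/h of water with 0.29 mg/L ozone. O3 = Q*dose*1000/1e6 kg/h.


O3 demand (mg/h) = Q * dose * 1000 = 207.9 * 0.29 * 1000 = 60291 mg/h
Convert mg to kg: 60291 / 1e6 = 0.060291 kg/h

0.060291 kg/h


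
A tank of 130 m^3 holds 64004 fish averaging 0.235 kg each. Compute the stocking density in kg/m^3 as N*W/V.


Total biomass = 64004 fish * 0.235 kg = 15040.94 kg
Density = total biomass / volume = 15040.94 / 130 = 115.7 kg/m^3

115.7 kg/m^3


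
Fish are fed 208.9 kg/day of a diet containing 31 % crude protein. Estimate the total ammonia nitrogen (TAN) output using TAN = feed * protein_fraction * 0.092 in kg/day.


Protein in feed = 208.9 * 31/100 = 64.759 kg/day
TAN = protein * 0.092 = 64.759 * 0.092 = 5.957828 kg/day

5.957828 kg/day


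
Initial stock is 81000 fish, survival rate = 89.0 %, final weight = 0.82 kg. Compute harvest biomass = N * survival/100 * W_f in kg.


Survivors = 81000 * 89.0/100 = 72090 fish
Harvest biomass = survivors * W_f = 72090 * 0.82 = 59113.8 kg

59113.8 kg


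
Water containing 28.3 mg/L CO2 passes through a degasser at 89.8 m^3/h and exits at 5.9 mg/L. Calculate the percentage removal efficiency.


CO2_out / CO2_in = 5.9 / 28.3 = 0.20848057
Fraction remaining = 0.20848057
efficiency = (1 - 0.20848057) * 100 = 79.1519 %

79.1519 %


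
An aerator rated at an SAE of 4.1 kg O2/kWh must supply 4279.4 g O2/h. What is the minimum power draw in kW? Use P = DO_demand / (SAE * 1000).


SAE in g O2/kWh = 4.1 * 1000 = 4100 g/kWh
P = DO_demand / SAE_g = 4279.4 / 4100 = 1.04376 kW

1.04376 kW


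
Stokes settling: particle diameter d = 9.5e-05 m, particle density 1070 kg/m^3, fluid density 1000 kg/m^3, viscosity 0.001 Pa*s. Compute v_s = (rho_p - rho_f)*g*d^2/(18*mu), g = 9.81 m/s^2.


Density difference: rho_p - rho_f = 1070 - 1000 = 70 kg/m^3
d^2 = (9.5e-05)^2 = 9.025e-09 m^2
Numerator = (rho_p - rho_f) * g * d^2 = 70 * 9.81 * 9.025e-09 = 6.1974675e-06
Denominator = 18 * mu = 18 * 0.001 = 0.018
v_s = 6.1974675e-06 / 0.018 = 3.44304e-04 m/s
Check: Re = rho_f * v_s * d / mu = 1000 * 3.44304e-04 * 9.5e-05 / 0.001 = 0.0327 < 1, so Stokes' law applies.

3.44304e-04 m/s


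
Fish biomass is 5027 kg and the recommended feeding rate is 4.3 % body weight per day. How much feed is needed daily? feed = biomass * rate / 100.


Feeding rate fraction = 4.3% / 100 = 0.043
Daily feed = 5027 kg * 0.043 = 216.161 kg/day

216.161 kg/day


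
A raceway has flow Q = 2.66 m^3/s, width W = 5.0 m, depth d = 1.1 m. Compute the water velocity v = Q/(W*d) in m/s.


Cross-sectional area = W * d = 5.0 * 1.1 = 5.5 m^2
Velocity = Q / A = 2.66 / 5.5 = 0.483636 m/s

0.483636 m/s


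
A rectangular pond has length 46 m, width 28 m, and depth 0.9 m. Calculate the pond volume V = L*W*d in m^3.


Base area = L * W = 46 * 28 = 1288 m^2
Volume = area * depth = 1288 * 0.9 = 1159.2 m^3

1159.2 m^3


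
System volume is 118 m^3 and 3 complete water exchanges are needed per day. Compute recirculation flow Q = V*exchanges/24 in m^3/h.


Daily recirculation volume = 118 m^3 * 3 = 354 m^3/day
Flow rate Q = daily volume / 24 h = 354 / 24 = 14.75 m^3/h

14.75 m^3/h


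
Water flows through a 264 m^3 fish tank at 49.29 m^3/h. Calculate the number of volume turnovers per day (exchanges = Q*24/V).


Daily flow volume = 49.29 m^3/h * 24 h = 1182.96 m^3/day
Exchanges = daily flow / tank volume = 1182.96 / 264 = 4.48091 exchanges/day

4.48091 exchanges/day


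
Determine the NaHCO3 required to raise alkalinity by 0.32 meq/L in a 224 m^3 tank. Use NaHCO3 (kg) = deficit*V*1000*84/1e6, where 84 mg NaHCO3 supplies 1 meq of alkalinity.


Tank volume in L = 224 m^3 * 1000 = 224000 L
Total meq required = 0.32 meq/L * 224000 L = 71680 meq
NaHCO3 mass = 71680 meq * 84 mg/meq / 1e6 = 6.02112 kg

6.02112 kg


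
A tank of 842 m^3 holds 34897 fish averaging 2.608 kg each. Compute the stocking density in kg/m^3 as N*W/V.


Total biomass = 34897 fish * 2.608 kg = 91011.376 kg
Density = total biomass / volume = 91011.376 / 842 = 108.09 kg/m^3

108.09 kg/m^3


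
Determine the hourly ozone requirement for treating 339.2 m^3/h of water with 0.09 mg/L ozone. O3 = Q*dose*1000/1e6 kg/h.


O3 demand (mg/h) = Q * dose * 1000 = 339.2 * 0.09 * 1000 = 30528 mg/h
Convert mg to kg: 30528 / 1e6 = 0.030528 kg/h

0.030528 kg/h


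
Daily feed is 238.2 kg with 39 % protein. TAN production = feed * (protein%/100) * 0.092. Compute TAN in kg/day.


Protein in feed = 238.2 * 39/100 = 92.898 kg/day
TAN = protein * 0.092 = 92.898 * 0.092 = 8.546616 kg/day

8.546616 kg/day


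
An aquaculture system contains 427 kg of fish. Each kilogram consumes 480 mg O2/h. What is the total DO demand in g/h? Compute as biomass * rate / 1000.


Total O2 consumption (mg/h) = 427 kg * 480 mg/(kg*h) = 204960 mg/h
Convert to g/h: 204960 / 1000 = 204.96 g/h

204.96 g/h


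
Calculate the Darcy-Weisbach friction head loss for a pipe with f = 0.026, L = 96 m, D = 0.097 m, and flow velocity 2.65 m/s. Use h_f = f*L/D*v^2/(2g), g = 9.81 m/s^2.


v^2 = 2.65^2 = 7.0225 m^2/s^2
L/D = 96/0.097 = 989.69072
h_f = f*(L/D)*v^2/(2g) = 0.026 * 989.69072 * 7.0225 / 19.62 = 9.21013 m

9.21013 m


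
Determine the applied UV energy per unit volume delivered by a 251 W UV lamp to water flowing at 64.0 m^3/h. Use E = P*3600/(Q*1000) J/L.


Energy delivered per hour = 251 W * 3600 s = 903600 J/h
Volume treated per hour = 64.0 m^3/h * 1000 = 64000 L/h
dose = 903600 / 64000 = 14.1188 J/L

14.1188 J/L


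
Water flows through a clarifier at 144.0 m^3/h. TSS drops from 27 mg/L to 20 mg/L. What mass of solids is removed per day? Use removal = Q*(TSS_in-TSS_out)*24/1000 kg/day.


Concentration drop: TSS_in - TSS_out = 27 - 20 = 7 mg/L
Hourly solids removed = Q * dTSS = 144.0 m^3/h * 7 mg/L = 1008 g/h  (m^3/h * mg/L = g/h)
Daily solids removed = 1008 * 24 = 24192 g/day
Convert g to kg: 24192 / 1000 = 24.192 kg/day

24.192 kg/day


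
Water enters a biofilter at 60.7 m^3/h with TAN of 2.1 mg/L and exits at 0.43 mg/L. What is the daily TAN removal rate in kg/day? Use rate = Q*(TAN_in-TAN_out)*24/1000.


Concentration drop: TAN_in - TAN_out = 2.1 - 0.43 = 1.67 mg/L
Hourly TAN removed = Q * dTAN = 60.7 m^3/h * 1.67 mg/L = 101.369 g/h  (m^3/h * mg/L = g/h)
Daily TAN removed = 101.369 * 24 = 2432.856 g/day
Convert to kg/day: 2432.856 / 1000 = 2.432856 kg/day

2.432856 kg/day


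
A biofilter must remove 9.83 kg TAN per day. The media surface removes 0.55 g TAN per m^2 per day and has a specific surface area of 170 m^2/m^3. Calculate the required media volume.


A = 9.83*1000 / 0.55 = 17872.727 m^2
V = 17872.727 / 170 = 105.134

105.134 m^3


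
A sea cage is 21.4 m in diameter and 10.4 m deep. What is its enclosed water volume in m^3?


r = d/2 = 21.4/2 = 10.7 m
Base area = pi*r^2 = pi*10.7^2 = 359.68094 m^2
Volume = 359.68094 * 10.4 = 3740.68 m^3

3740.68 m^3


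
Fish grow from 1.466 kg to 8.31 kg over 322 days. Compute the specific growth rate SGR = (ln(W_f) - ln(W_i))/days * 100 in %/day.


ln(W_f) = ln(8.31) = 2.1174596
ln(W_i) = ln(1.466) = 0.3825376
ln(W_f) - ln(W_i) = 2.1174596 - 0.3825376 = 1.734922
SGR = 1.734922 / 322 * 100 = 0.538796 %/day

0.538796 %/day


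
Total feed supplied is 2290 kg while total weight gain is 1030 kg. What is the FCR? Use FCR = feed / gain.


FCR = feed consumed / weight gained
FCR = 2290 kg / 1030 kg = 2.2233

2.2233


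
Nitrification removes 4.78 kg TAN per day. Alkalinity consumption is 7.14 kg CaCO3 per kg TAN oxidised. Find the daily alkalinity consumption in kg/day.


Alkalinity factor: 7.14 kg CaCO3 consumed per kg TAN nitrified
alk = 4.78 kg TAN * 7.14 = 34.1292 kg CaCO3/day

34.1292 kg CaCO3/day


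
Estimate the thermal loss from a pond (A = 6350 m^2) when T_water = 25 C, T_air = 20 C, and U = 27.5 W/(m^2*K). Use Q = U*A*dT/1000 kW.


Temperature difference dT = 25 - 20 = 5 K
Heat loss (W) = U * A * dT = 27.5 * 6350 * 5 = 873125 W
Convert to kW: 873125 / 1000 = 873.125 kW

873.125 kW


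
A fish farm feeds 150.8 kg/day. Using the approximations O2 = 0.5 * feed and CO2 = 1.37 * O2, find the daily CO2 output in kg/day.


O2 = 150.8 * 0.5 = 75.4
CO2 = 75.4 * 1.37 = 103.298

103.298 kg/day


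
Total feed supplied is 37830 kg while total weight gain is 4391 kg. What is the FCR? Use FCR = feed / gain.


FCR = feed consumed / weight gained
FCR = 37830 kg / 4391 kg = 8.61535

8.61535


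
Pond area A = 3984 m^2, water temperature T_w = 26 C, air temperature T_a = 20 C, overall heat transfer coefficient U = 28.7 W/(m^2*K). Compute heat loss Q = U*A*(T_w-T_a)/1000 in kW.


Temperature difference dT = 26 - 20 = 6 K
Heat loss (W) = U * A * dT = 28.7 * 3984 * 6 = 686044.8 W
Convert to kW: 686044.8 / 1000 = 686.0448 kW

686.0448 kW


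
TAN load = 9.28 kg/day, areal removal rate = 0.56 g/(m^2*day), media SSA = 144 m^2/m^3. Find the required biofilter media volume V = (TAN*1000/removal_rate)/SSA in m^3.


A = 9.28*1000 / 0.56 = 16571.429 m^2
V = 16571.429 / 144 = 115.079

115.079 m^3


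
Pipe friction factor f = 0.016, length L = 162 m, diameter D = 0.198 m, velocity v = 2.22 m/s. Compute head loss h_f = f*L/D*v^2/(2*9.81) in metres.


v^2 = 2.22^2 = 4.9284 m^2/s^2
L/D = 162/0.198 = 818.18182
h_f = f*(L/D)*v^2/(2g) = 0.016 * 818.18182 * 4.9284 / 19.62 = 3.28834 m

3.28834 m


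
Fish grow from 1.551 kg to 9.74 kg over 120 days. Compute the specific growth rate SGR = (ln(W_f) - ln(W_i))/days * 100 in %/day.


ln(W_f) = ln(9.74) = 2.2762411
ln(W_i) = ln(1.551) = 0.43889988
ln(W_f) - ln(W_i) = 2.2762411 - 0.43889988 = 1.8373412
SGR = 1.8373412 / 120 * 100 = 1.53112 %/day

1.53112 %/day


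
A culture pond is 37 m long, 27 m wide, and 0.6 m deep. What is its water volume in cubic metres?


Base area = L * W = 37 * 27 = 999 m^2
Volume = area * depth = 999 * 0.6 = 599.4 m^3

599.4 m^3


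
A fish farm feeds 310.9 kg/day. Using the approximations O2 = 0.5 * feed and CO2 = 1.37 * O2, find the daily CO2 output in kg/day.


O2 = 310.9 * 0.5 = 155.45
CO2 = 155.45 * 1.37 = 212.9665

212.9665 kg/day


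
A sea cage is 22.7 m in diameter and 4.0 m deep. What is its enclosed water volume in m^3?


r = d/2 = 22.7/2 = 11.35 m
Base area = pi*r^2 = pi*11.35^2 = 404.70782 m^2
Volume = 404.70782 * 4.0 = 1618.83 m^3

1618.83 m^3


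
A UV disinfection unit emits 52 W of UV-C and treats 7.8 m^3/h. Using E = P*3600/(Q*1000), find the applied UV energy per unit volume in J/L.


Energy delivered per hour = 52 W * 3600 s = 187200 J/h
Volume treated per hour = 7.8 m^3/h * 1000 = 7800 L/h
dose = 187200 / 7800 = 24 J/L

24 J/L


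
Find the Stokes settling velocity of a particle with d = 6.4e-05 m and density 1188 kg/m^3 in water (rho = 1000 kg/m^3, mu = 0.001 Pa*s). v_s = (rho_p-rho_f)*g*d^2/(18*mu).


Density difference: rho_p - rho_f = 1188 - 1000 = 188 kg/m^3
d^2 = (6.4e-05)^2 = 4.096e-09 m^2
Numerator = (rho_p - rho_f) * g * d^2 = 188 * 9.81 * 4.096e-09 = 7.5541709e-06
Denominator = 18 * mu = 18 * 0.001 = 0.018
v_s = 7.5541709e-06 / 0.018 = 4.19676e-04 m/s
Check: Re = rho_f * v_s * d / mu = 1000 * 4.19676e-04 * 6.4e-05 / 0.001 = 0.0269 < 1, so Stokes' law applies.

4.19676e-04 m/s


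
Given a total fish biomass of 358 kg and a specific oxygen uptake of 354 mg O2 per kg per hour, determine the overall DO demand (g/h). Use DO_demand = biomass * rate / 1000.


Total O2 consumption (mg/h) = 358 kg * 354 mg/(kg*h) = 126732 mg/h
Convert to g/h: 126732 / 1000 = 126.732 g/h

126.732 g/h


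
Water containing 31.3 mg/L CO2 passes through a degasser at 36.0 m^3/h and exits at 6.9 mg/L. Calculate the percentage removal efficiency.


CO2_out / CO2_in = 6.9 / 31.3 = 0.22044728
Fraction remaining = 0.22044728
efficiency = (1 - 0.22044728) * 100 = 77.9553 %

77.9553 %


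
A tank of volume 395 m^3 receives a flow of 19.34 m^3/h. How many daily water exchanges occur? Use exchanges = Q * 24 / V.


Daily flow volume = 19.34 m^3/h * 24 h = 464.16 m^3/day
Exchanges = daily flow / tank volume = 464.16 / 395 = 1.17509 exchanges/day

1.17509 exchanges/day


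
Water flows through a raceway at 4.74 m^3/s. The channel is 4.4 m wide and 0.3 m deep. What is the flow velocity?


Cross-sectional area = W * d = 4.4 * 0.3 = 1.32 m^2
Velocity = Q / A = 4.74 / 1.32 = 3.59091 m/s

3.59091 m/s


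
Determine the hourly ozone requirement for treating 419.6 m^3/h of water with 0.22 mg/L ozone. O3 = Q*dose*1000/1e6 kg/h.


O3 demand (mg/h) = Q * dose * 1000 = 419.6 * 0.22 * 1000 = 92312 mg/h
Convert mg to kg: 92312 / 1e6 = 0.092312 kg/h

0.092312 kg/h


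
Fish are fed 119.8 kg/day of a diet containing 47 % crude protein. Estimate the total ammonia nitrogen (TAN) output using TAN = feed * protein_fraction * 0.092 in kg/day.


Protein in feed = 119.8 * 47/100 = 56.306 kg/day
TAN = protein * 0.092 = 56.306 * 0.092 = 5.180152 kg/day

5.180152 kg/day


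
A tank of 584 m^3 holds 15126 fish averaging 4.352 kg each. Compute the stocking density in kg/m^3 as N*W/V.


Total biomass = 15126 fish * 4.352 kg = 65828.352 kg
Density = total biomass / volume = 65828.352 / 584 = 112.72 kg/m^3

112.72 kg/m^3


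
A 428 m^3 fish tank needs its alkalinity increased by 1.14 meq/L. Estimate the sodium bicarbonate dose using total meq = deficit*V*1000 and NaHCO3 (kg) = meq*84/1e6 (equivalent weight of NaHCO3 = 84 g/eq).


Tank volume in L = 428 m^3 * 1000 = 428000 L
Total meq required = 1.14 meq/L * 428000 L = 487920 meq
NaHCO3 mass = 487920 meq * 84 mg/meq / 1e6 = 40.9853 kg

40.9853 kg


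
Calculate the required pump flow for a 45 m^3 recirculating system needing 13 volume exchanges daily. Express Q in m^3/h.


Daily recirculation volume = 45 m^3 * 13 = 585 m^3/day
Flow rate Q = daily volume / 24 h = 585 / 24 = 24.375 m^3/h

24.375 m^3/h


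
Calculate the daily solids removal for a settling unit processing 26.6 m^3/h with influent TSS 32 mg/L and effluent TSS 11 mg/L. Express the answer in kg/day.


Concentration drop: TSS_in - TSS_out = 32 - 11 = 21 mg/L
Hourly solids removed = Q * dTSS = 26.6 m^3/h * 21 mg/L = 558.6 g/h  (m^3/h * mg/L = g/h)
Daily solids removed = 558.6 * 24 = 13406.4 g/day
Convert g to kg: 13406.4 / 1000 = 13.4064 kg/day

13.4064 kg/day


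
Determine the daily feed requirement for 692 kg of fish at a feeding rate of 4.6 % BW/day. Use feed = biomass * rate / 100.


Feeding rate fraction = 4.6% / 100 = 0.046
Daily feed = 692 kg * 0.046 = 31.832 kg/day

31.832 kg/day


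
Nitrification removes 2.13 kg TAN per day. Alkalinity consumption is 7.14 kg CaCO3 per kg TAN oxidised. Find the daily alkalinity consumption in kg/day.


Alkalinity factor: 7.14 kg CaCO3 consumed per kg TAN nitrified
alk = 2.13 kg TAN * 7.14 = 15.2082 kg CaCO3/day

15.2082 kg CaCO3/day


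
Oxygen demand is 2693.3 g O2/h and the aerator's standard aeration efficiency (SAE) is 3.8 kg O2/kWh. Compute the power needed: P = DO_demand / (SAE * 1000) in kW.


SAE in g O2/kWh = 3.8 * 1000 = 3800 g/kWh
P = DO_demand / SAE_g = 2693.3 / 3800 = 0.708763 kW

0.708763 kW
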